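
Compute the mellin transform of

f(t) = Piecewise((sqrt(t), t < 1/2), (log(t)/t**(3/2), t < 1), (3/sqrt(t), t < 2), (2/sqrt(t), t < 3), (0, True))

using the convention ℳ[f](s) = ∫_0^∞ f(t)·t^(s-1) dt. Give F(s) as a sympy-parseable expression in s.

2**(1/2 - s)*(-3*2**(s + 1/2)*(2*s + 1)*(-8*s + (2*s - 1)**2 + 8) - 2**(s + 3/2)*(2*s - 1)*(2*s + 1) + 4**s*(2*s + 1)*(-8*s + (2*s - 1)**2 + 8) + 2*6**(s + 1/2)*(2*s + 1)*(-8*s + (2*s - 1)**2 + 8)/3 + 4*(2*s - 1)**2*(2*s + 1)*log(2) - 8*(2*s - 1)*(2*s + 1)*log(2) + 8*(2*s - 1)*(2*s + 1) + (2*s - 1)*(-8*s + (2*s - 1)**2 + 8))/((2*s - 1)*(2*s + 1)*(-8*s + (2*s - 1)**2 + 8))
  Re(s) > -1/2

reversing the power substitution: t on [0, sqrt(2)/2); log(t**2)/t**3 on [sqrt(2)/2, 1); 3/t on [1, sqrt(2)); …
strip the shared t-power: t**2 on [0, sqrt(2)/2); log(t**2)/t**2 on [sqrt(2)/2, 1); 3 on [1, sqrt(2)); …
remove the power substitution first: t on [0, 1/2); log(t)/t on [1/2, 1); 3 on [1, 2); …
decompose at 1/2, 1, 2; ℳ[f](s) sums the 4 pieces' integrals
piece [0, 1/2): integrate sqrt(t) against the kernel
between 1/2 and 1 the integrand is log(t)/t**(3/2)·t^(s-1)
piece [1, 2): integrate 3/sqrt(t) against the kernel
[2, 3) adds the kernel integral of 2/sqrt(t)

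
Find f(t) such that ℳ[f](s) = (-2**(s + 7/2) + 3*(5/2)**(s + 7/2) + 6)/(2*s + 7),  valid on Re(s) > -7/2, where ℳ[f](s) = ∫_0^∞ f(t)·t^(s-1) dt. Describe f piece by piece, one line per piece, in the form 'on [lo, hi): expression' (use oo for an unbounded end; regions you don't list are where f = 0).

on [0, 1): 4*t**(7/2)
on [1, 2): t**(7/2)
on [2, 5/2): 3*t**(7/2)/2

slice at 1, 2, transform all 3 pieces, and sum them
∫ over [0, 1) of 4*t**(7/2)·t^(s-1) joins the sum
between 1 and 2 the integrand is t**(7/2)·t^(s-1)
segment 2 to 5/2 holds 3*t**(7/2)/2; add its integral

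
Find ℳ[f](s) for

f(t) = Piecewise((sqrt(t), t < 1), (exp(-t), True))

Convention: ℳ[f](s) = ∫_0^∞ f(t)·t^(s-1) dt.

((2*s + 1)*uppergamma(s, 1) + 2)/(2*s + 1)
  Re(s) > -1/2

split f at 1: ℳ[f](s) collects 2 kernel integrals
∫ over [0, 1) of sqrt(t)·t^(s-1) joins the sum
the [1, ∞) slice contributes ∫ exp(-t)·t^(s-1) dt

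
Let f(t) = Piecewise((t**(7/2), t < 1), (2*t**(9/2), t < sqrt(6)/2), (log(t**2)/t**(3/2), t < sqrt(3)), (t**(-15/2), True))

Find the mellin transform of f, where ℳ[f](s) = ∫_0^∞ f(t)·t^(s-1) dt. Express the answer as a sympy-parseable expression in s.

2**(-s/2 - 1/4)*(324*2**(s/2 + 1/4)*(s/2 - 15/4)*(s/2 + 9/4)*(-s + (s + 1/2)**2/4 + 1/2) - 324*2**(s/2 + 1/4)*(s/2 - 15/4)*(s + 7/2)*(-s + (s + 1/2)**2/4 + 1/2) - 54*3**(s/2 + 1/4)*(s/2 - 15/4)*(s/2 + 9/4)*(s + 1/2)*(s + 7/2)*log(3) + 54*3**(s/2 + 1/4)*(s/2 - 15/4)*(s/2 + 9/4)*(s + 1/2)*(s + 7/2)*log(2) - 108*3**(s/2 + 1/4)*(s/2 - 15/4)*(s/2 + 9/4)*(s + 7/2)*log(2) + 108*3**(s/2 + 1/4)*(s/2 - 15/4)*(s/2 + 9/4)*(s + 7/2) + 108*3**(s/2 + 1/4)*(s/2 - 15/4)*(s/2 + 9/4)*(s + 7/2)*log(3) + 729*3**(s/2 + 1/4)*(s/2 - 15/4)*(s + 7/2)*(-s + (s + 1/2)**2/4 + 1/2) + 27*6**(s/2 + 1/4)*(s/2 - 15/4)*(s/2 + 9/4)*(s + 1/2)*(s + 7/2)*log(3) - 54*6**(s/2 + 1/4)*(s/2 - 15/4)*(s/2 + 9/4)*(s + 7/2)*log(3) - 54*6**(s/2 + 1/4)*(s/2 - 15/4)*(s/2 + 9/4)*(s + 7/2) - 2*6**(s/2 + 1/4)*(s/2 + 9/4)*(s + 7/2)*(-s + (s + 1/2)**2/4 + 1/2))/(324*(s/2 - 15/4)*(s/2 + 9/4)*(s + 7/2)*(-s + (s + 1/2)**2/4 + 1/2))
  -7/2 < Re(s) < 15/2

back out the shared t-power: t**3 on [0, 1); 2*t**4 on [1, sqrt(6)/2); log(t**2)/t**2 on [sqrt(6)/2, sqrt(3)); …
invert the power substitution to get t**(3/2) on [0, 1); 2*t**2 on [1, 3/2); log(t)/t on [3/2, 3); …
decompose at 1, sqrt(6)/2, sqrt(3); ℳ[f](s) sums the 4 pieces' integrals
over [0, 1), the kernel integral of t**(7/2) enters the sum
segment [1, sqrt(6)/2) carries 2*t**(9/2); integrate it
segment sqrt(6)/2 to sqrt(3) holds log(t**2)/t**(3/2); add its integral
segment [sqrt(3), ∞) carries t**(-15/2); integrate it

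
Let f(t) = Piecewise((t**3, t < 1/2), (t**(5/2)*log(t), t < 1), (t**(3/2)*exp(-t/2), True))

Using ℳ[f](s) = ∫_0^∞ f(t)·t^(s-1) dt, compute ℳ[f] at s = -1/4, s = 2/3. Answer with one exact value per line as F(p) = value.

invert the shared t-power to get t**(5/2) on [0, 1/2); t**2*log(t) on [1/2, 1); t*exp(-t/2) on [1, ∞)
reversing the shared t-power: t**(3/2) on [0, 1/2); t*log(t) on [1/2, 1); exp(-t/2) on [1, ∞)
split f at 1/2, 1: ℳ[f](s) collects 3 kernel integrals
on [0, 1/2): add ∫ t**3·t^(s-1) dt
over [1/2, 1), the kernel integral of t**(5/2)*log(t) enters the sum
over [1, ∞), the kernel integral of t**(3/2)*exp(-t/2) enters the sum

F(-1/4) = 2**(3/4)*(-352*2**(1/4) + 88 + 81*sqrt(2) + 198*log(2) + 3564*sqrt(2)*uppergamma(5/4, 1/2))/3564
F(2/3) = 2**(5/6)*(-6336*2**(1/6) + 792 + 1083*sqrt(2) + 2508*log(2) + 254144*2**(1/3)*uppergamma(13/6, 1/2))/127072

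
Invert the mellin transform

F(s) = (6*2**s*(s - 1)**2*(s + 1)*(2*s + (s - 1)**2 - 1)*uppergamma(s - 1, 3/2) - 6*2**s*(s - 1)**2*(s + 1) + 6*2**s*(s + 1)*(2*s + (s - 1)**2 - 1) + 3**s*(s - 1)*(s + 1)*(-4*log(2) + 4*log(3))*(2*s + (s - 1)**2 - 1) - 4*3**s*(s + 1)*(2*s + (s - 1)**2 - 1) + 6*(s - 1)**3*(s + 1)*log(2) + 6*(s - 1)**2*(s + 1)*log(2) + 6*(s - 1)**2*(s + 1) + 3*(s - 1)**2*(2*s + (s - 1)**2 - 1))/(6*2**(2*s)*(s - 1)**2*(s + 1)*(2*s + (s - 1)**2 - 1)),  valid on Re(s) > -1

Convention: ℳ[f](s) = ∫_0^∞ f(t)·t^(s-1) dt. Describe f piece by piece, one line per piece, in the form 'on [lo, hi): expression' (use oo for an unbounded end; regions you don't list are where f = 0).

on [0, 1/4): 2*t
on [1/4, 1/2): log(2*t)
on [1/2, 3/4): log(2*t)/(2*t)
on [3/4, oo): exp(-2*t)/(2*t)

invert the common scale on t to get t on [0, 1/2); log(t) on [1/2, 1); log(t)/t on [1, 3/2); …
remove the shared t-power first: t**2 on [0, 1/2); t*log(t) on [1/2, 1); log(t) on [1, 3/2); …
integrate the 4 segments split at 1/4, 1/2, 3/4, then add the results
∫ 2*t·t^(s-1) over [0, 1/4)
on [1/4, 1/2) integrate f = log(2*t) against the kernel
on [1/2, 3/4): add ∫ log(2*t)/(2*t)·t^(s-1) dt
for t in [3/4, ∞): the term is ∫ exp(-2*t)/(2*t)·t^(s-1)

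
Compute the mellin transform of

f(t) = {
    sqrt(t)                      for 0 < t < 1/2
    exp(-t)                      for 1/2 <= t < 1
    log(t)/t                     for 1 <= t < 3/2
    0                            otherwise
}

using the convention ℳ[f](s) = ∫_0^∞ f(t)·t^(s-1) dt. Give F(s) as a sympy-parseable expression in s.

(3*2**s*(2*s + 1)*(s**2 - 2*s + 1)*uppergamma(s, 1/2) - 3*2**s*(2*s + 1)*(s**2 - 2*s + 1)*uppergamma(s, 1) + 3*2**s*(2*s + 1) + 3**s*s*(2*s + 1)*(-2*log(2) + 2*log(3)) - 2*3**s*(2*s + 1) + 3**s*(2*s + 1)*(-2*log(3) + 2*log(2)) + 3*sqrt(2)*(s**2 - 2*s + 1))/(3*2**s*(2*s + 1)*(s**2 - 2*s + 1))
  Re(s) > -1/2

decompose at 1/2, 1; ℳ[f](s) sums the 3 pieces' integrals
between 0 and 1/2 the integrand is sqrt(t)·t^(s-1)
segment 1/2 to 1 holds exp(-t); add its integral
for t in [1, 3/2): the term is ∫ log(t)/t·t^(s-1)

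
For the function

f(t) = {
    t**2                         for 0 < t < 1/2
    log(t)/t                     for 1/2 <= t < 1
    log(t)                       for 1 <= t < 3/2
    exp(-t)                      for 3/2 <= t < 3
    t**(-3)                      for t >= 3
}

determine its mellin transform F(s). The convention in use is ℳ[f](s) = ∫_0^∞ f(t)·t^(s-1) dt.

(108*2**s*s**2*(s - 3)*(s + 2)*(s**2 - 2*s + 1)*uppergamma(s, 3/2) - 108*2**s*s**2*(s - 3)*(s + 2)*(s**2 - 2*s + 1)*uppergamma(s, 3) - 108*2**s*s**2*(s - 3)*(s + 2) + 108*2**s*(s - 3)*(s + 2)*(s**2 - 2*s + 1) - 108*3**s*s*(s - 3)*(s + 2)*(s**2 - 2*s + 1)*log(2) + 108*3**s*s*(s - 3)*(s + 2)*(s**2 - 2*s + 1)*log(3) - 108*3**s*(s - 3)*(s + 2)*(s**2 - 2*s + 1) - 4*6**s*s**2*(s + 2)*(s**2 - 2*s + 1) + 216*s**3*(s - 3)*(s + 2)*log(2) - 216*s**2*(s - 3)*(s + 2)*log(2) + 216*s**2*(s - 3)*(s + 2) + 27*s**2*(s - 3)*(s**2 - 2*s + 1))/(108*2**s*s**2*(s - 3)*(s + 2)*(s**2 - 2*s + 1))
  -2 < Re(s) < 3

integrate the 5 segments split at 1/2, 1, 3/2, 3, then add the results
on [0, 1/2) integrate f = t**2 against the kernel
between 1/2 and 1 the integrand is log(t)/t·t^(s-1)
∫ over [1, 3/2) of log(t)·t^(s-1) joins the sum
∫ over [3/2, 3) of exp(-t)·t^(s-1) joins the sum
∫ t**(-3)·t^(s-1) over [3, ∞)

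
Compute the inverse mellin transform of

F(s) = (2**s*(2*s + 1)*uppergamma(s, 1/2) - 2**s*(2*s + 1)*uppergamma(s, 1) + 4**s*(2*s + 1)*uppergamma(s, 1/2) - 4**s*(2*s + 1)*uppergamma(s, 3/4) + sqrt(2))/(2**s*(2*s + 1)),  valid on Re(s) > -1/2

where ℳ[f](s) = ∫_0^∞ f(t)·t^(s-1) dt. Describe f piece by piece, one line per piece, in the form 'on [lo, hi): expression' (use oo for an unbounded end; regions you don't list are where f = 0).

integrate the 3 segments split at 1/2, 1, then add the results
[0, 1/2) adds the kernel integral of sqrt(t)
between 1/2 and 1 the integrand is exp(-t)·t^(s-1)
the [1, 3/2) slice contributes ∫ exp(-t/2)·t^(s-1) dt

on [0, 1/2): sqrt(t)
on [1/2, 1): exp(-t)
on [1, 3/2): exp(-t/2)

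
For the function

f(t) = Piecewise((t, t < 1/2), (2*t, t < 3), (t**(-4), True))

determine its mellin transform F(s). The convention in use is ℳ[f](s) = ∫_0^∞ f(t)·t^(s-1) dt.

f breaks at 1/2, 3 into 3 integrals to sum
segment 0 to 1/2 holds t; add its integral
segment 1/2 to 3 holds 2*t; add its integral
over [3, ∞), the kernel integral of t**(-4) enters the sum

(970*6**s*s - 3890*6**s - 81*s + 324)/(162*2**s*(s**2 - 3*s - 4))
  -1 < Re(s) < 4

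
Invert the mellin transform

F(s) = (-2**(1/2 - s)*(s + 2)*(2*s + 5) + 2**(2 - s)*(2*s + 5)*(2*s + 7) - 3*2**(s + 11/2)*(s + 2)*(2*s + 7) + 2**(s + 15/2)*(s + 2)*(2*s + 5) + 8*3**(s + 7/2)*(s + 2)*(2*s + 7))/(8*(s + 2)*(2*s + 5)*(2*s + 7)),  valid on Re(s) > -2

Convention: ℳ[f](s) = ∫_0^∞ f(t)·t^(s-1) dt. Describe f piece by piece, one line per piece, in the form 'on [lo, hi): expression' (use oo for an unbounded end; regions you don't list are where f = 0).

on [0, 1/2): 2*t**2
on [1/2, 2): t**(7/2)
on [2, 3): 3*t**(5/2)/2

split f at 1/2, 2: ℳ[f](s) collects 3 kernel integrals
the [0, 1/2) slice contributes ∫ 2*t**2·t^(s-1) dt
[1/2, 2) adds the kernel integral of t**(7/2)
∫ over [2, 3) of 3*t**(5/2)/2·t^(s-1) joins the sum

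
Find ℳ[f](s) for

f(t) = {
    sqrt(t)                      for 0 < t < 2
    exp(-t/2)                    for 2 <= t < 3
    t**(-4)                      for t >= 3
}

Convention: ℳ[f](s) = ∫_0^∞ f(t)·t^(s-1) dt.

cuts at 2, 3: linearity sums the 3 kernel integrals
∫ sqrt(t)·t^(s-1) over [0, 2)
∫ over [2, 3) of exp(-t/2)·t^(s-1) joins the sum
∫ over [3, ∞) of t**(-4)·t^(s-1) joins the sum

(2**s*(s - 4)*(2*s + 1)*uppergamma(s, 1) - 2**s*(s - 4)*(2*s + 1)*uppergamma(s, 3/2) + 2*2**(s + 1/2)*(s - 4) - 3**s*(2*s + 1)/81)/((s - 4)*(2*s + 1))
  -1/2 < Re(s) < 4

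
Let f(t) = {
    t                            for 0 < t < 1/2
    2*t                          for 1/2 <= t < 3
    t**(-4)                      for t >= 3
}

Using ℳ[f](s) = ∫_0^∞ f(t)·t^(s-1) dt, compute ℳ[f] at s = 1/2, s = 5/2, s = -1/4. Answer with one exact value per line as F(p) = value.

F(1/2) = sqrt(2)*(-189 + 2270*sqrt(6))/1134
F(5/2) = sqrt(2)*(-27 + 11720*sqrt(6))/1512
F(-1/4) = -2*2**(1/4)/3 + 11020*3**(3/4)/4131

treat the 3 regions marked off by 1/2, 3 separately and sum
on [0, 1/2) integrate f = t against the kernel
segment [1/2, 3) carries 2*t; integrate it
over [3, ∞), the kernel integral of t**(-4) enters the sum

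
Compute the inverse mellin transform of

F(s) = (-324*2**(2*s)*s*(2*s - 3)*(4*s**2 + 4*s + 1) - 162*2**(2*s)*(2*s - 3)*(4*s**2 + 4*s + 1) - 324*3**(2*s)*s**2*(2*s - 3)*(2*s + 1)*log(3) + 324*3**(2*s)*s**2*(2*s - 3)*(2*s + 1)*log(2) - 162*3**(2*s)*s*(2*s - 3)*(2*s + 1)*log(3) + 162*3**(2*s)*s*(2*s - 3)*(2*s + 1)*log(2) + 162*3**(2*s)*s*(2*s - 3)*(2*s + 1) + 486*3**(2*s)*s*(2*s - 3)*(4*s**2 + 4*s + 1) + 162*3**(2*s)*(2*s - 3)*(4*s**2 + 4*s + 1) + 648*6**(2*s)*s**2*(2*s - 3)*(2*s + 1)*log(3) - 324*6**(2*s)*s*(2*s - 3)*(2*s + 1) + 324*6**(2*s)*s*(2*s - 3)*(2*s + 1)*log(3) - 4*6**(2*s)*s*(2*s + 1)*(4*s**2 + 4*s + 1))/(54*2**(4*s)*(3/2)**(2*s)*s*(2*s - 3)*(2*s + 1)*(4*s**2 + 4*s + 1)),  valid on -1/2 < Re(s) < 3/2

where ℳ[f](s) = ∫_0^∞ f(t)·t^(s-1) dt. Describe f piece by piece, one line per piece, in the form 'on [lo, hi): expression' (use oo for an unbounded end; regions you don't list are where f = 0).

invert the power substitution to get 3*t on [0, 1/3); 3*t + 3 on [1/3, 1/2); 3*t*log(3*t) on [1/2, 1); …
strip the common scale on t: 2*t on [0, 1/2); 2*t + 3 on [1/2, 3/4); 2*t*log(2*t) on [3/4, 3/2); …
invert the common scale on t to get t on [0, 1); t + 3 on [1, 3/2); t*log(t) on [3/2, 3); …
decompose at 1/9, 1/4, 1; ℳ[f](s) sums the 4 pieces' integrals
the [0, 1/9) slice contributes ∫ 3*sqrt(t)·t^(s-1) dt
segment 1/9 to 1/4 holds (3*sqrt(t) + 3); add its integral
∫ 3*sqrt(t)*log(3*sqrt(t))·t^(s-1) over [1/4, 1)
[1, ∞) adds the kernel integral of 1/(27*t**(3/2))

on [0, 1/9): 3*sqrt(t)
on [1/9, 1/4): 3*sqrt(t) + 3
on [1/4, 1): 3*sqrt(t)*log(3*sqrt(t))
on [1, oo): 1/(27*t**(3/2))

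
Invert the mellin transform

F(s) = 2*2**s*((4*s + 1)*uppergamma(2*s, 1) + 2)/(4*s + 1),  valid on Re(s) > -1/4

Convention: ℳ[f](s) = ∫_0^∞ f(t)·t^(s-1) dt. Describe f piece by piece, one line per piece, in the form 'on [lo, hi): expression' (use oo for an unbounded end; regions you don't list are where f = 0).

on [0, 2): 2**(3/4)*t**(1/4)/2
on [2, oo): exp(-sqrt(2)*sqrt(t)/2)

invert the common scale on t to get t**(1/4) on [0, 1); exp(-sqrt(t)) on [1, ∞)
the power substitution comes off first: sqrt(t) on [0, 1); exp(-t) on [1, ∞)
slice at 2, transform all 2 pieces, and sum them
between 0 and 2 the integrand is 2**(3/4)*t**(1/4)/2·t^(s-1)
the [2, ∞) slice contributes ∫ exp(-sqrt(2)*sqrt(t)/2)·t^(s-1) dt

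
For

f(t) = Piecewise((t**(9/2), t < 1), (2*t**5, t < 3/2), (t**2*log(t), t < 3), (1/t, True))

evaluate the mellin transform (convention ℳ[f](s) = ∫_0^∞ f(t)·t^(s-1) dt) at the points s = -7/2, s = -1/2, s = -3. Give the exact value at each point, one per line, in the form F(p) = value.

invert the shared t-power to get t**(5/2) on [0, 1); 2*t**3 on [1, 3/2); log(t) on [3/2, 3); …
the shared t-power comes off first: t**2 on [0, 1); 2*t**(5/2) on [1, 3/2); log(t)/sqrt(t) on [3/2, 3); …
back out the shared t-power: t**(3/2) on [0, 1); 2*t**2 on [1, 3/2); log(t)/t on [3/2, 3); …
slice at 1, 3/2, 3, transform all 4 pieces, and sum them
∫ t**(9/2)·t^(s-1) over [0, 1)
∫ over [1, 3/2) of 2*t**5·t^(s-1) joins the sum
on [3/2, 3) integrate f = t**2*log(t) against the kernel
∫ 1/t·t^(s-1) over [3, ∞)

F(-7/2) = -1/3 - 4*sqrt(6)*log(2)/27 - 2*sqrt(3)*log(3)/27 - 106*sqrt(3)/2187 + 4*sqrt(6)*log(3)/27 + 89*sqrt(6)/81
F(-1/2) = -34*sqrt(3)/27 - 7/36 + log(2**(sqrt(6)/2)*3**(-sqrt(6)/2 + 2*sqrt(3))) + 35*sqrt(6)/24
F(-3) = log(6**(1/3)/2) + 365/162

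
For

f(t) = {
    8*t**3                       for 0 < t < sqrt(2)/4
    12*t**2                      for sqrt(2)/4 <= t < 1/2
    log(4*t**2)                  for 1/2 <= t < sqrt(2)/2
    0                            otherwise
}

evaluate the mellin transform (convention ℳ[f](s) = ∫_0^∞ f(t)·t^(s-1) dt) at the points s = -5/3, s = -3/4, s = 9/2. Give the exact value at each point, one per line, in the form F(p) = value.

back out the common scale on t: t**3 on [0, sqrt(2)/2); 3*t**2 on [sqrt(2)/2, 1); log(t**2) on [1, sqrt(2))
peel off the power substitution: t**(3/2) on [0, 1/2); 3*t on [1/2, 1); log(t) on [1, 2)
linearity at sqrt(2)/4, 1/2 turns ℳ[f](s) into 3 summed integrals
∫ 8*t**3·t^(s-1) over [0, sqrt(2)/4)
piece [sqrt(2)/4, 1/2): integrate 12*t**2 against the kernel
∫ log(4*t**2)·t^(s-1) over [1/2, sqrt(2)/2)

F(-5/3) = -18*sqrt(2) - 18*2**(5/6)/25 - 3*2**(5/6)*log(2)/5 + 3/2 + 486*2**(2/3)/25
F(-3/4) = -32*2**(3/8)/9 - 12*2**(1/8)/5 - 4*2**(3/8)*log(2)/3 + 2*2**(5/8)/9 + 268*2**(3/4)/45
F(9/2) = 2**(1/4)*(-16289*sqrt(2) - 2430 + 23600*2**(1/4) + 37440*sqrt(2)*log(2))/1347840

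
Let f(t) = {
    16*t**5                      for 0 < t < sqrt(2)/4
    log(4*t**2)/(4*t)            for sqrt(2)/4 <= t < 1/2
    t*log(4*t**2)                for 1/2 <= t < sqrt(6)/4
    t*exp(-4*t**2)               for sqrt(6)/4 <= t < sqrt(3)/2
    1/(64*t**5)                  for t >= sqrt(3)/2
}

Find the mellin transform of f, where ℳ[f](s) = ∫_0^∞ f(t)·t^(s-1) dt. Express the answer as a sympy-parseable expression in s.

peel off the shared t-power: 16*t**4 on [0, sqrt(2)/4); log(4*t**2)/(4*t**2) on [sqrt(2)/4, 1/2); log(4*t**2) on [1/2, sqrt(6)/4); …
reversing the common scale on t: t**4 on [0, sqrt(2)/2); log(t**2)/t**2 on [sqrt(2)/2, 1); log(t**2) on [1, sqrt(6)/2); …
invert the power substitution to get t**2 on [0, 1/2); log(t)/t on [1/2, 1); log(t) on [1, 3/2); …
summing 5 kernel integrals split by sqrt(2)/4, 1/2, sqrt(6)/4, sqrt(3)/2 yields ℳ[f](s)
over [0, sqrt(2)/4), the kernel integral of 16*t**5 enters the sum
segment [sqrt(2)/4, 1/2) carries log(4*t**2)/(4*t); integrate it
∫ over [1/2, sqrt(6)/4) of t*log(4*t**2)·t^(s-1) joins the sum
on [sqrt(6)/4, sqrt(3)/2): add ∫ t*exp(-4*t**2)·t^(s-1) dt
segment [sqrt(3)/2, ∞) carries 1/(64*t**5); integrate it

2**(-3*s/2 - 3/2)*(27*2**(s/2 + 1/2)*(-s + (s + 1)**2/4)*(s/2 - 5/2)*(s/2 + 5/2)*(s + 1)**2*uppergamma(s/2 + 1/2, 3/2) - 27*2**(s/2 + 1/2)*(-s + (s + 1)**2/4)*(s/2 - 5/2)*(s/2 + 5/2)*(s + 1)**2*uppergamma(s/2 + 1/2, 3) + 108*2**(s/2 + 1/2)*(-s + (s + 1)**2/4)*(s/2 - 5/2)*(s/2 + 5/2) - 27*2**(s/2 + 1/2)*(s/2 - 5/2)*(s/2 + 5/2)*(s + 1)**2 - 54*3**(s/2 + 1/2)*(-s + (s + 1)**2/4)*(s/2 - 5/2)*(s/2 + 5/2)*(s + 1)*log(2) + 54*3**(s/2 + 1/2)*(-s + (s + 1)**2/4)*(s/2 - 5/2)*(s/2 + 5/2)*(s + 1)*log(3) - 108*3**(s/2 + 1/2)*(-s + (s + 1)**2/4)*(s/2 - 5/2)*(s/2 + 5/2) - 6**(s/2 + 1/2)*(-s + (s + 1)**2/4)*(s/2 + 5/2)*(s + 1)**2 + 27*(-s + (s + 1)**2/4)*(s/2 - 5/2)*(s + 1)**2/4 + 27*(s/2 - 5/2)*(s/2 + 5/2)*(s + 1)**3*log(2) - 54*(s/2 - 5/2)*(s/2 + 5/2)*(s + 1)**2*log(2) + 54*(s/2 - 5/2)*(s/2 + 5/2)*(s + 1)**2)/(54*(-s + (s + 1)**2/4)*(s/2 - 5/2)*(s/2 + 5/2)*(s + 1)**2)
  -5 < Re(s) < 5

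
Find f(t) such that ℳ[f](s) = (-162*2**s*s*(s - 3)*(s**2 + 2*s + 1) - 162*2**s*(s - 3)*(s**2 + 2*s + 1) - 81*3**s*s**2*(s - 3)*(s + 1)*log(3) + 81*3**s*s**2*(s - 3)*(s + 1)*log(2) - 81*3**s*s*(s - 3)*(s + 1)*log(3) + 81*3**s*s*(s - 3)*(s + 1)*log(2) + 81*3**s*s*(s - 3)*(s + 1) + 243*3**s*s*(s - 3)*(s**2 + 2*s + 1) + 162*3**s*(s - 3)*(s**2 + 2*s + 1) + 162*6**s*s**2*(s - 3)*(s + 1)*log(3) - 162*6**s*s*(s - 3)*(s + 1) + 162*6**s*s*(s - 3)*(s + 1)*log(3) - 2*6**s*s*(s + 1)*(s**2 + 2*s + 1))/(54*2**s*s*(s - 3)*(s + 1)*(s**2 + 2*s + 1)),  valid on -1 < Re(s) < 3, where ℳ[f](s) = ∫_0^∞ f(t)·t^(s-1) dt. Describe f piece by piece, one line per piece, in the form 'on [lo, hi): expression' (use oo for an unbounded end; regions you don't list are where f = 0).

split f at 1, 3/2, 3: ℳ[f](s) collects 4 kernel integrals
piece [0, 1): integrate t against the kernel
[1, 3/2) adds the kernel integral of (t + 3)
between 3/2 and 3 the integrand is t*log(t)·t^(s-1)
on [3, ∞) integrate f = t**(-3) against the kernel

on [0, 1): t
on [1, 3/2): t + 3
on [3/2, 3): t*log(t)
on [3, oo): t**(-3)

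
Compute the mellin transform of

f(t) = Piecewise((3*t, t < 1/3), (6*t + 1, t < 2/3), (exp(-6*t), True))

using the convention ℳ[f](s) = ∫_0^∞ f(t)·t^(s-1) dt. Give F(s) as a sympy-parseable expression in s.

(2**s*s*(s + 1)*uppergamma(s, 4) - 2*4**s*s - 4**s + 5*8**s*s + 8**s)/(12**s*s*(s + 1))
  Re(s) > -1

remove the common scale on t first: t on [0, 1); 2*t + 1 on [1, 2); exp(-2*t) on [2, ∞)
treat the 3 regions marked off by 1/3, 2/3 separately and sum
[0, 1/3) adds the kernel integral of 3*t
piece [1/3, 2/3): integrate (6*t + 1) against the kernel
[2/3, ∞) adds the kernel integral of exp(-6*t)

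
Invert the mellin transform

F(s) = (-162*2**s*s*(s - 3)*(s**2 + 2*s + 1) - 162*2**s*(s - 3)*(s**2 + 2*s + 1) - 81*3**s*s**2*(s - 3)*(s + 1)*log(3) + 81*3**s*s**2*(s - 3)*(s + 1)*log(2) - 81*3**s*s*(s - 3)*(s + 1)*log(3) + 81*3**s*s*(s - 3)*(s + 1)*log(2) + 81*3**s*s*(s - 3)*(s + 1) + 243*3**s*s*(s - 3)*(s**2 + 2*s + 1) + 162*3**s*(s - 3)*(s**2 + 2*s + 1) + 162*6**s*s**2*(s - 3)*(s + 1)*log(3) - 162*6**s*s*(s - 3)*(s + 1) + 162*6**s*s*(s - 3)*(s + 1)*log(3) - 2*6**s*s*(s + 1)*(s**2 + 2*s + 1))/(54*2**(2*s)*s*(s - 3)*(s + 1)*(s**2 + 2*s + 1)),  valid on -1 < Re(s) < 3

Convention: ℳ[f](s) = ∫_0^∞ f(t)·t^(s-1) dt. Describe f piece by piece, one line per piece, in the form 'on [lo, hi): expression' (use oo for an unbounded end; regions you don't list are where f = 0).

on [0, 1/2): 2*t
on [1/2, 3/4): 2*t + 3
on [3/4, 3/2): 2*t*log(2*t)
on [3/2, oo): 1/(8*t**3)

back out the common scale on t: t on [0, 1); t + 3 on [1, 3/2); t*log(t) on [3/2, 3); …
integrate the 4 segments split at 1/2, 3/4, 3/2, then add the results
∫ 2*t·t^(s-1) over [0, 1/2)
[1/2, 3/4) adds the kernel integral of (2*t + 3)
for t in [3/4, 3/2): the term is ∫ 2*t*log(2*t)·t^(s-1)
for t in [3/2, ∞): the term is ∫ 1/(8*t**3)·t^(s-1)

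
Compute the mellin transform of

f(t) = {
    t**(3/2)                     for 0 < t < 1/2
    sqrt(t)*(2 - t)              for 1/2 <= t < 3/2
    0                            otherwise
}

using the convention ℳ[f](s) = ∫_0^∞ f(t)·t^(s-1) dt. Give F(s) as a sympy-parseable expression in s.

2**(-s - 1/2)*(3**(s + 1/2)*(2*s + 1) + 8*3**(s + 1/2) - 4*s - 10)/((2*s + 1)*(2*s + 3))
  Re(s) > -3/2

the shared t-power comes off first: t on [0, 1/2); 2 - t on [1/2, 3/2)
integrate the 2 segments split at 1/2, then add the results
the [0, 1/2) slice contributes ∫ t**(3/2)·t^(s-1) dt
on [1/2, 3/2): add ∫ sqrt(t)*(2 - t)·t^(s-1) dt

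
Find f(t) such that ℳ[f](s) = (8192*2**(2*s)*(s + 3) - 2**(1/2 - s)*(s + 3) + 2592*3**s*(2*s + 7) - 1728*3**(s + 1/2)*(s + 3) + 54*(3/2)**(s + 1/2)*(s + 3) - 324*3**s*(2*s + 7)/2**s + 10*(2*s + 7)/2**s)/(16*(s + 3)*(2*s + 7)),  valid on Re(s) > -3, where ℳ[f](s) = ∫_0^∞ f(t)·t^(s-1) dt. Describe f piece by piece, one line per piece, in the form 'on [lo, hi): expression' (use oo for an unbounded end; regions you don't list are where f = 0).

on [0, 1/2): 5*t**3
on [1/2, 3/2): t**(7/2)/2
on [3/2, 3): 6*t**3
on [3, 4): 2*t**(7/2)

summing 4 kernel integrals split by 1/2, 3/2, 3 yields ℳ[f](s)
for t in [0, 1/2): the term is ∫ 5*t**3·t^(s-1)
segment [1/2, 3/2) carries t**(7/2)/2; integrate it
∫ over [3/2, 3) of 6*t**3·t^(s-1) joins the sum
segment [3, 4) carries 2*t**(7/2); integrate it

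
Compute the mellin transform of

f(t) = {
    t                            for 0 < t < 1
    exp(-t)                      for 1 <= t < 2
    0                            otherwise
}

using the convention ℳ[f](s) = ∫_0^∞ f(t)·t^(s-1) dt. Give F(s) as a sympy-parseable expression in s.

f breaks at 1 into 2 integrals to sum
on [0, 1) integrate f = t against the kernel
segment [1, 2) carries exp(-t); integrate it

((s + 1)*uppergamma(s, 1) - (s + 1)*uppergamma(s, 2) + 1)/(s + 1)
  Re(s) > -1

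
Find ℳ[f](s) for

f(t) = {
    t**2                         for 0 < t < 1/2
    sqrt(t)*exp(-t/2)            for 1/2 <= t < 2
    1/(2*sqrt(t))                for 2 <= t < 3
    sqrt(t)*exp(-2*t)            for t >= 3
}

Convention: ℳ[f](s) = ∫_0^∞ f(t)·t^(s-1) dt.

12**(1/2 - s)*(-8*2**(2*s)*6**(s + 1/2)*(s + 2)*(2*s - 1)*uppergamma(s + 1/2, 1) - 4*2**(2*s)*6**(s + 1/2)*(s + 2) + 4*24**(s + 1/2)*(s + 2)*(2*s - 1)*uppergamma(s + 1/2, 1/4) + 8*6**(2*s)*(s + 2) + 4*6**(s + 1/2)*(s + 2)*(2*s - 1)*uppergamma(s + 1/2, 6) + sqrt(2)*6**(s + 1/2)*(2*s - 1))/(48*(s + 2)*(2*s - 1))
  Re(s) > -2

invert the shared t-power to get t**(3/2) on [0, 1/2); exp(-t/2) on [1/2, 2); 1/(2*t) on [2, 3); …
f breaks at 1/2, 2, 3 into 4 integrals to sum
piece [0, 1/2): integrate t**2 against the kernel
segment [1/2, 2) carries sqrt(t)*exp(-t/2); integrate it
segment 2 to 3 holds 1/(2*sqrt(t)); add its integral
∫ over [3, ∞) of sqrt(t)*exp(-2*t)·t^(s-1) joins the sum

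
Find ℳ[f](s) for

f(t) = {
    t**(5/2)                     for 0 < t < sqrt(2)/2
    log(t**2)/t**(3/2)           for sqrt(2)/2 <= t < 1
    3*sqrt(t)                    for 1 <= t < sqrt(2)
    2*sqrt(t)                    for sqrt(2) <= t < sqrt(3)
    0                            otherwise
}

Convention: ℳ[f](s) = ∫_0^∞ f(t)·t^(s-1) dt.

2**(-s/2 - 1/4)*(-3*2**(s/2 + 5/4)*(2*s + 5)*(-16*s + (2*s + 1)**2 + 8) - 2**(s/2 + 13/4)*(2*s + 1)*(2*s + 5) + 2**(s + 3/2)*(2*s + 5)*(-16*s + (2*s + 1)**2 + 8) + 4*6**(s/2 + 1/4)*(2*s + 5)*(-16*s + (2*s + 1)**2 + 8) + 4*(2*s + 1)**2*(2*s + 5)*log(2) - 16*(2*s + 1)*(2*s + 5)*log(2) + 16*(2*s + 1)*(2*s + 5) + (2*s + 1)*(-16*s + (2*s + 1)**2 + 8))/((2*s + 1)*(2*s + 5)*(-16*s + (2*s + 1)**2 + 8))
  Re(s) > -5/2

strip the shared t-power: t**2 on [0, sqrt(2)/2); log(t**2)/t**2 on [sqrt(2)/2, 1); 3 on [1, sqrt(2)); …
strip the power substitution: t on [0, 1/2); log(t)/t on [1/2, 1); 3 on [1, 2); …
treat the 4 regions marked off by sqrt(2)/2, 1, sqrt(2) separately and sum
between 0 and sqrt(2)/2 the integrand is t**(5/2)·t^(s-1)
over [sqrt(2)/2, 1), the kernel integral of log(t**2)/t**(3/2) enters the sum
on [1, sqrt(2)) integrate f = 3*sqrt(t) against the kernel
on [sqrt(2), sqrt(3)) integrate f = 2*sqrt(t) against the kernel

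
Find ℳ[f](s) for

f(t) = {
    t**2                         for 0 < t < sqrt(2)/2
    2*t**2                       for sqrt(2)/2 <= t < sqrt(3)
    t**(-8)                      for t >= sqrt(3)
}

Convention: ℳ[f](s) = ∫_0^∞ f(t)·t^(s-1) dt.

(sqrt(2)/2)**s*(972*6**(s/2)*(s - 8) - 2*6**(s/2)*(s + 2) - 81*s + 648)/(162*(s - 8)*(s + 2))
  -2 < Re(s) < 8

invert the power substitution to get t on [0, 1/2); 2*t on [1/2, 3); t**(-4) on [3, ∞)
slice at sqrt(2)/2, sqrt(3), transform all 3 pieces, and sum them
on [0, sqrt(2)/2): add ∫ t**2·t^(s-1) dt
segment sqrt(2)/2 to sqrt(3) holds 2*t**2; add its integral
for t in [sqrt(3), ∞): the term is ∫ t**(-8)·t^(s-1)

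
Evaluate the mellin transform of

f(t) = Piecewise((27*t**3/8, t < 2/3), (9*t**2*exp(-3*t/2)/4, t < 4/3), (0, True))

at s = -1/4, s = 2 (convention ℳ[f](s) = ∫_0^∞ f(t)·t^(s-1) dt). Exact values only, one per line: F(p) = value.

F(-1/4) = 24**(1/4)*(-11*uppergamma(7/4, 2) + 4 + 11*uppergamma(7/4, 1))/22
F(2) = 4*(-190 + exp(2) + 80*E)*exp(-2)/45

the common scale on t comes off first: t**3 on [0, 1); t**2*exp(-t) on [1, 2)
undo the shared t-power: t on [0, 1); exp(-t) on [1, 2)
along the cuts 2/3, ℳ[f](s) splits into 2 integrals
∫ over [0, 2/3) of 27*t**3/8·t^(s-1) joins the sum
for t in [2/3, 4/3): the term is ∫ 9*t**2*exp(-3*t/2)/4·t^(s-1)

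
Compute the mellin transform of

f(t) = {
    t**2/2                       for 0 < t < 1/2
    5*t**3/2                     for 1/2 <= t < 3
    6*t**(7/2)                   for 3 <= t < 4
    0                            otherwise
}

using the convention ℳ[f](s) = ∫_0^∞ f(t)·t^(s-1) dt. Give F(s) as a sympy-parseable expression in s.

treat the 3 regions marked off by 1/2, 3 separately and sum
between 0 and 1/2 the integrand is t**2/2·t^(s-1)
for t in [1/2, 3): the term is ∫ 5*t**3/2·t^(s-1)
over [3, 4), the kernel integral of 6*t**(7/2) enters the sum

(24576*2**(3*s)*(s + 2)*(s + 3) - 5184*2**s*3**(s + 1/2)*(s + 2)*(s + 3) + 1080*6**s*(s + 2)*(2*s + 7) - 5*(s + 2)*(2*s + 7) + 2*(s + 3)*(2*s + 7))/(16*2**s*(s + 2)*(s + 3)*(2*s + 7))
  Re(s) > -2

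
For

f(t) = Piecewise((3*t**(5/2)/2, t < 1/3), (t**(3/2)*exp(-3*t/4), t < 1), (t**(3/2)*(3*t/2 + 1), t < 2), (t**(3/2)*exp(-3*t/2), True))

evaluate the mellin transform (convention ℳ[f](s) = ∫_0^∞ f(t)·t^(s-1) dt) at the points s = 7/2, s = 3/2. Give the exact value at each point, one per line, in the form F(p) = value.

F(7/2) = -17324*exp(-3/4)/81 + 4192*exp(-3)/81 + 80009/3645 + 31556*exp(-1/4)/243
F(3/2) = -260*exp(-3/4)/27 + 136*exp(-3)/27 + 164*exp(-1/4)/27 + 215/27

strip the shared t-power: 3*t**2/2 on [0, 1/3); t*exp(-3*t/4) on [1/3, 1); t*(3*t/2 + 1) on [1, 2); …
undo the shared t-power: 3*t/2 on [0, 1/3); exp(-3*t/4) on [1/3, 1); 3*t/2 + 1 on [1, 2); …
reversing the common scale on t: t on [0, 1/2); exp(-t/2) on [1/2, 3/2); t + 1 on [3/2, 3); …
breakpoints 1/3, 1, 2: one integral from each of the 4 segments
for t in [0, 1/3): the term is ∫ 3*t**(5/2)/2·t^(s-1)
∫ t**(3/2)*exp(-3*t/4)·t^(s-1) over [1/3, 1)
the [1, 2) slice contributes ∫ t**(3/2)*(3*t/2 + 1)·t^(s-1) dt
segment [2, ∞) carries t**(3/2)*exp(-3*t/2); integrate it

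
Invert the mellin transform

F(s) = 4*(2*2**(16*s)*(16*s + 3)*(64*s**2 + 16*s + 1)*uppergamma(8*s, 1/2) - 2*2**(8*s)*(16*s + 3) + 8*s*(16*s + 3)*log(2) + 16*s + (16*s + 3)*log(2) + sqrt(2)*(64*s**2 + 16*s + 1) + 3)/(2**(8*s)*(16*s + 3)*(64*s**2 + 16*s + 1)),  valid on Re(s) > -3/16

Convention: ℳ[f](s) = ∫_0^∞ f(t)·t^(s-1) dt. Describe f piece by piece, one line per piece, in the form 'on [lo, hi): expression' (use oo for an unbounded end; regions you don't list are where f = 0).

undo the power substitution: t**(3/8) on [0, 1/16); t**(1/4)*log(t**(1/4)) on [1/16, 1); exp(-t**(1/4)/2) on [1, ∞)
the power substitution comes off first: t**(3/4) on [0, 1/4); sqrt(t)*log(sqrt(t)) on [1/4, 1); exp(-sqrt(t)/2) on [1, ∞)
peel off the power substitution: t**(3/2) on [0, 1/2); t*log(t) on [1/2, 1); exp(-t/2) on [1, ∞)
the 3 pieces separated at 1/256, 1 each add one integral
the [0, 1/256) slice contributes ∫ t**(3/16)·t^(s-1) dt
the [1/256, 1) slice contributes ∫ t**(1/8)*log(t**(1/8))·t^(s-1) dt
∫ over [1, ∞) of exp(-t**(1/8)/2)·t^(s-1) joins the sum

on [0, 1/256): t**(3/16)
on [1/256, 1): t**(1/8)*log(t**(1/8))
on [1, oo): exp(-t**(1/8)/2)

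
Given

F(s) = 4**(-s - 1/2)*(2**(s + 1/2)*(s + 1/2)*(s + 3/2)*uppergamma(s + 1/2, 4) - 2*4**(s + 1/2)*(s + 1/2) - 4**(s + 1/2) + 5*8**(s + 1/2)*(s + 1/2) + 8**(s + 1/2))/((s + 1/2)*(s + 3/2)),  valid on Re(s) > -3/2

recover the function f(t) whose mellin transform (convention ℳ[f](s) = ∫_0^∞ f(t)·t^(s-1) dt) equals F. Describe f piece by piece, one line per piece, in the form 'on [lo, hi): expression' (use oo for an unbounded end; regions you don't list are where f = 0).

on [0, 1): t**(3/2)
on [1, 2): sqrt(t)*(2*t + 1)
on [2, oo): sqrt(t)*exp(-2*t)

remove the shared t-power first: t on [0, 1); 2*t + 1 on [1, 2); exp(-2*t) on [2, ∞)
f breaks at 1, 2 into 3 integrals to sum
on [0, 1) integrate f = t**(3/2) against the kernel
for t in [1, 2): the term is ∫ sqrt(t)*(2*t + 1)·t^(s-1)
between 2 and ∞ the integrand is sqrt(t)*exp(-2*t)·t^(s-1)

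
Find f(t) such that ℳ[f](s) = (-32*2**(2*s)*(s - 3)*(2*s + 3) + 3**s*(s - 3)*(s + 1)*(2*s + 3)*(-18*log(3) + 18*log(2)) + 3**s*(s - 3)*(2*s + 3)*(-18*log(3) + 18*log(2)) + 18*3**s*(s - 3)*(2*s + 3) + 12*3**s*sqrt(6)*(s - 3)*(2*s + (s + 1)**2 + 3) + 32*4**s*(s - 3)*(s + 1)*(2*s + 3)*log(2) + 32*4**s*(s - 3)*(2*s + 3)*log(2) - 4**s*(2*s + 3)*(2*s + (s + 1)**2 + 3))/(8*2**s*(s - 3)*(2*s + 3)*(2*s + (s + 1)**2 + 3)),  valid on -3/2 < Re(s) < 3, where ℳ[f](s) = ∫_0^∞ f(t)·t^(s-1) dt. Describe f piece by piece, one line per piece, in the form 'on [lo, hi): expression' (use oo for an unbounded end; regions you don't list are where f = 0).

the shared t-power comes off first: sqrt(t) on [0, 3/2); t*log(t) on [3/2, 2); t**(-4) on [2, ∞)
along the cuts 3/2, 2, ℳ[f](s) splits into 3 integrals
segment 0 to 3/2 holds t**(3/2); add its integral
the [3/2, 2) slice contributes ∫ t**2*log(t)·t^(s-1) dt
on [2, ∞) integrate f = t**(-3) against the kernel

on [0, 3/2): t**(3/2)
on [3/2, 2): t**2*log(t)
on [2, oo): t**(-3)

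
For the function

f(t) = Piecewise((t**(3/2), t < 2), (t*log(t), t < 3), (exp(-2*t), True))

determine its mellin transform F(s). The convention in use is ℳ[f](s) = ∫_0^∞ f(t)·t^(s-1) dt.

(-12**s*s*(2*s + 3)*log(4) - 12**s*(2*s + 3)*log(4) + 12**s*(4*s + 6) + 12**s*sqrt(2)*(4*s**2 + 8*s + 4) + 3*18**s*s*(2*s + 3)*log(3) + 18**s*(-6*s - 9) + 3*18**s*(2*s + 3)*log(3) + 3**s*(2*s + 3)*(s**2 + 2*s + 1)*uppergamma(s, 6))/(6**s*(2*s + 3)*(s**2 + 2*s + 1))
  Re(s) > -3/2

linearity at 2, 3 turns ℳ[f](s) into 3 summed integrals
on [0, 2) integrate f = t**(3/2) against the kernel
piece [2, 3): integrate t*log(t) against the kernel
on [3, ∞) integrate f = exp(-2*t) against the kernel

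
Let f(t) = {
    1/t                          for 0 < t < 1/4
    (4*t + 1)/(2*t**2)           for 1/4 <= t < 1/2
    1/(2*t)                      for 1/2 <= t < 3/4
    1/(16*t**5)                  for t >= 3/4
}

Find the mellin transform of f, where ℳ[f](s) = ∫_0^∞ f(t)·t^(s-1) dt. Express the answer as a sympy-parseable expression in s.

the shared t-power comes off first: 1 on [0, 1/4); (4*t + 1)/(2*t) on [1/4, 1/2); 1/2 on [1/2, 3/4); …
undo the common scale on t: 1 on [0, 1/2); (2*t + 1)/t on [1/2, 1); 1/2 on [1, 3/2); …
strip the shared t-power: t on [0, 1/2); 2*t + 1 on [1/2, 1); t/2 on [1, 3/2); …
slice at 1/4, 1/2, 3/4, transform all 4 pieces, and sum them
∫ 1/t·t^(s-1) over [0, 1/4)
between 1/4 and 1/2 the integrand is (4*t + 1)/(2*t**2)·t^(s-1)
piece [1/2, 3/4): integrate 1/(2*t) against the kernel
on [3/4, ∞) integrate f = 1/(16*t**5) against the kernel

(1215*2**s*s**2 - 8019*2**s*s + 9720*2**s + 98*3**s*s**2 - 942*3**s*s + 1492*3**s - 2916*s**2 + 18468*s - 19440)/(243*2**(2*s)*(s**3 - 8*s**2 + 17*s - 10))
  1 < Re(s) < 5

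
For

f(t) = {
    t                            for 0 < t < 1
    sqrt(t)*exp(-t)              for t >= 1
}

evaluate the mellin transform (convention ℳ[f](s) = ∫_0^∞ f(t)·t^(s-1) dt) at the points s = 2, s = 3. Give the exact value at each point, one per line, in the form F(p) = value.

strip the shared t-power: sqrt(t) on [0, 1); exp(-t) on [1, ∞)
along the cuts 1, ℳ[f](s) splits into 2 integrals
piece [0, 1): integrate t against the kernel
the [1, ∞) slice contributes ∫ sqrt(t)*exp(-t)·t^(s-1) dt

F(2) = (E*(9*sqrt(pi)*erfc(1) + 4) + 30)*exp(-1)/12
F(3) = (E*(2 + 15*sqrt(pi)*erfc(1)) + 58)*exp(-1)/8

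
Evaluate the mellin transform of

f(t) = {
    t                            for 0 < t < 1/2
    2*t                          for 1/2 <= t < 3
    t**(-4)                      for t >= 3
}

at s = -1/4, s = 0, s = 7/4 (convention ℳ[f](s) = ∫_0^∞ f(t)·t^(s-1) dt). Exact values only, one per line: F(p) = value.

F(-1/4) = -2*2**(1/4)/3 + 11020*3**(3/4)/4131
F(0) = 1783/324
F(7/4) = 2**(1/4)*(-243 + 17540*6**(3/4))/5346

along the cuts 1/2, 3, ℳ[f](s) splits into 3 integrals
on [0, 1/2) integrate f = t against the kernel
for t in [1/2, 3): the term is ∫ 2*t·t^(s-1)
the [3, ∞) slice contributes ∫ t**(-4)·t^(s-1) dt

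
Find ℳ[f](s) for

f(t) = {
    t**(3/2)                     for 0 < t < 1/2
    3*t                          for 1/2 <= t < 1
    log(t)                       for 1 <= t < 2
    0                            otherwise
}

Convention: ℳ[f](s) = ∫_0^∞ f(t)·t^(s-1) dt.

treat the 3 regions marked off by 1/2, 1 separately and sum
over [0, 1/2), the kernel integral of t**(3/2) enters the sum
on [1/2, 1) integrate f = 3*t against the kernel
over [1, 2), the kernel integral of log(t) enters the sum

(-2*2**(2*s)*(s + 1)*(2*s + 3) + 6*2**s*s**2*(2*s + 3) + 2*2**s*(s + 1)*(2*s + 3) + 4**s*s*(s + 1)*(2*s + 3)*log(4) + sqrt(2)*s**2*(s + 1) - 3*s**2*(2*s + 3))/(2*2**s*s**2*(s + 1)*(2*s + 3))
  Re(s) > -3/2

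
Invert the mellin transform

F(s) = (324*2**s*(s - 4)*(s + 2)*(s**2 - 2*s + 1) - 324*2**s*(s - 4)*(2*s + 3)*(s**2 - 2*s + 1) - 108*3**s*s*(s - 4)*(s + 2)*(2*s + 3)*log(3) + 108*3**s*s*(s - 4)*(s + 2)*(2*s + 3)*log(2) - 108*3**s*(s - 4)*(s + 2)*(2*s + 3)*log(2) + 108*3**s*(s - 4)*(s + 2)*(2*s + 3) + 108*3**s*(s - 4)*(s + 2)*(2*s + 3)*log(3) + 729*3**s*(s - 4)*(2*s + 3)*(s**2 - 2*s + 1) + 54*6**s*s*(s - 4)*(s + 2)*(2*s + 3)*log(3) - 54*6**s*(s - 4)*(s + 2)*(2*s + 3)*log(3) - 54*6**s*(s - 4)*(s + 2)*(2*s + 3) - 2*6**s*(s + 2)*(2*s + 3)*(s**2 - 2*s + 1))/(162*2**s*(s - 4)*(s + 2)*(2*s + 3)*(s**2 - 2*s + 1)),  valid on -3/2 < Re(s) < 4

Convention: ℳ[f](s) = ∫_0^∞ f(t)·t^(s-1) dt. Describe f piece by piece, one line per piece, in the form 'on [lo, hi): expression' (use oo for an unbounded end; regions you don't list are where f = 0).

the 4 pieces separated at 1, 3/2, 3 each add one integral
the [0, 1) slice contributes ∫ t**(3/2)·t^(s-1) dt
∫ over [1, 3/2) of 2*t**2·t^(s-1) joins the sum
piece [3/2, 3): integrate log(t)/t against the kernel
the [3, ∞) slice contributes ∫ t**(-4)·t^(s-1) dt

on [0, 1): t**(3/2)
on [1, 3/2): 2*t**2
on [3/2, 3): log(t)/t
on [3, oo): t**(-4)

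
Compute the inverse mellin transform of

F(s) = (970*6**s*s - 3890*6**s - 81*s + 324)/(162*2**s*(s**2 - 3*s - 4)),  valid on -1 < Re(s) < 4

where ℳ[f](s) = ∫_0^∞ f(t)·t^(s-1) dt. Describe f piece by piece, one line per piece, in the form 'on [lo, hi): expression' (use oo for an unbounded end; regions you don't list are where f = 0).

on [0, 1/2): t
on [1/2, 3): 2*t
on [3, oo): t**(-4)

decompose at 1/2, 3; ℳ[f](s) sums the 3 pieces' integrals
∫ over [0, 1/2) of t·t^(s-1) joins the sum
[1/2, 3) adds the kernel integral of 2*t
∫ over [3, ∞) of t**(-4)·t^(s-1) joins the sum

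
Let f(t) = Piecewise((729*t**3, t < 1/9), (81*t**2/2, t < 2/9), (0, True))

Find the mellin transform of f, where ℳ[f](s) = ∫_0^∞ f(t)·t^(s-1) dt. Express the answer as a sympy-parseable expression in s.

(4*2**s*(s + 3) + s + 1)/(2*9**s*(s + 2)*(s + 3))
  Re(s) > -3

remove the common scale on t first: 27*t**3 on [0, 1/3); 9*t**2/2 on [1/3, 2/3)
peel off the common scale on t: t**3 on [0, 1); t**2/2 on [1, 2)
the shared t-power comes off first: t on [0, 1); 1/2 on [1, 2)
summing 2 kernel integrals split by 1/9 yields ℳ[f](s)
over [0, 1/9), the kernel integral of 729*t**3 enters the sum
[1/9, 2/9) adds the kernel integral of 81*t**2/2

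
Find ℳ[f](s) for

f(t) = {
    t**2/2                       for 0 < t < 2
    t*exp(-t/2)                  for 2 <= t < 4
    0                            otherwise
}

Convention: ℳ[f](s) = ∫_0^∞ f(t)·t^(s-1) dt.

2**(s + 1)*((s + 2)*uppergamma(s + 1, 1) - (s + 2)*uppergamma(s + 1, 2) + 1)/(s + 2)
  Re(s) > -2

remove the shared t-power first: t/2 on [0, 2); exp(-t/2) on [2, 4)
remove the common scale on t first: t on [0, 1); exp(-t) on [1, 2)
decompose at 2; ℳ[f](s) sums the 2 pieces' integrals
segment 0 to 2 holds t**2/2; add its integral
segment 2 to 4 holds t*exp(-t/2); add its integral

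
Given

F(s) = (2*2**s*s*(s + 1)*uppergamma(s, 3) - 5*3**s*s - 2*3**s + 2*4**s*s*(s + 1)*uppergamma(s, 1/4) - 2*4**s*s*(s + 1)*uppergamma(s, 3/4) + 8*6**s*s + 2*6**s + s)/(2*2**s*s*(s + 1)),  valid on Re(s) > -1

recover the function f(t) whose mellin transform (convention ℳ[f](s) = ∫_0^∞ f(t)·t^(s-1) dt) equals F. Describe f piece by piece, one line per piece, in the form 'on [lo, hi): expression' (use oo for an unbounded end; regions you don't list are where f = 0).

slice at 1/2, 3/2, 3, transform all 4 pieces, and sum them
on [0, 1/2): add ∫ t·t^(s-1) dt
segment [1/2, 3/2) carries exp(-t/2); integrate it
for t in [3/2, 3): the term is ∫ (t + 1)·t^(s-1)
the [3, ∞) slice contributes ∫ exp(-t)·t^(s-1) dt

on [0, 1/2): t
on [1/2, 3/2): exp(-t/2)
on [3/2, 3): t + 1
on [3, oo): exp(-t)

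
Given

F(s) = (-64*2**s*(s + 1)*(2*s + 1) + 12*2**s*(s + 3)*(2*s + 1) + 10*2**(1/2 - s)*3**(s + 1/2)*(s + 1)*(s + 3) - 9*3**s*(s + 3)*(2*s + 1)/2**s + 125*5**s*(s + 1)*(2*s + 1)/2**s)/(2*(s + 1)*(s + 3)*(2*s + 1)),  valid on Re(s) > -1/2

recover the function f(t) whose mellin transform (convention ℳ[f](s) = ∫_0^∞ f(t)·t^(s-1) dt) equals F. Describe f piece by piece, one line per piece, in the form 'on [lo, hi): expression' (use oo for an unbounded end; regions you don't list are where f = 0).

on [0, 3/2): 5*sqrt(t)
on [3/2, 2): 3*t
on [2, 5/2): 4*t**3

treat the 3 regions marked off by 3/2, 2 separately and sum
∫ over [0, 3/2) of 5*sqrt(t)·t^(s-1) joins the sum
∫ over [3/2, 2) of 3*t·t^(s-1) joins the sum
segment [2, 5/2) carries 4*t**3; integrate it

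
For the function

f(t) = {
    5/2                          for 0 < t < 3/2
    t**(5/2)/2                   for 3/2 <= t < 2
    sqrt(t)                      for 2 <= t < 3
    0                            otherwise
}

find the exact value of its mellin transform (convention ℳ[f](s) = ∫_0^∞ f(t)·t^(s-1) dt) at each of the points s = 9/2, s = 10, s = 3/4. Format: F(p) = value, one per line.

cuts at 3/2, 2: linearity sums the 3 kernel integrals
on [0, 3/2): add ∫ 5/2·t^(s-1) dt
∫ over [3/2, 2) of t**(5/2)/2·t^(s-1) joins the sum
piece [2, 3): integrate sqrt(t) against the kernel

F(9/2) = 45*sqrt(6)/32 + 449097/8960
F(10) = -531441*sqrt(6)/204800 + 59049/4096 + 34816*sqrt(2)/525 + 39366*sqrt(3)/7
F(3/4) = -27*2**(3/4)*3**(1/4)/104 - 24*2**(1/4)/65 + 12*3**(1/4)/5 + 5*2**(1/4)*3**(3/4)/3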